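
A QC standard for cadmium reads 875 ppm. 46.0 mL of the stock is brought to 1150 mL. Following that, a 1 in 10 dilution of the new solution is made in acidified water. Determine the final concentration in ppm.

3.50 ppm

Overall dilution factor = 25 × 10 = 250.
875 ppm / 250 = 3.50 ppm.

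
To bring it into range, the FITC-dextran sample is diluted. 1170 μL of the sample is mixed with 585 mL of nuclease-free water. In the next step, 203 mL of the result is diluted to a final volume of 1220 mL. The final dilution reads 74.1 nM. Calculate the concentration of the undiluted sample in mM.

Overall dilution factor = 501 × 6.010 = 3011.
Original = 74.1 nM × 3011 = 2.23 × 10⁵ nM = 0.223 mM.

0.223 mM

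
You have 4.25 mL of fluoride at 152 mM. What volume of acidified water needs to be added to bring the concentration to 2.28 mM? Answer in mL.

279 mL

V₂ = C₁V₁/C₂ = 152 × 4.25 / 2.28 = 283 mL.
Diluent to add = V₂ − V₁ = 283 − 4.25 = 279 mL.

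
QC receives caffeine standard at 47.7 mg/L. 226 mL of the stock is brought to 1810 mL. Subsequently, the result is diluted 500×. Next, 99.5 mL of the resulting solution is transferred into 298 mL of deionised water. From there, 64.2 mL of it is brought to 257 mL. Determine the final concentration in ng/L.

Overall dilution factor = 8.009 × 500 × 3.995 × 4.003 = 6.40 × 10⁴.
47.7 mg/L / 6.40 × 10⁴ = 7.45 × 10⁻⁴ mg/L = 745 ng/L.

745 ng/L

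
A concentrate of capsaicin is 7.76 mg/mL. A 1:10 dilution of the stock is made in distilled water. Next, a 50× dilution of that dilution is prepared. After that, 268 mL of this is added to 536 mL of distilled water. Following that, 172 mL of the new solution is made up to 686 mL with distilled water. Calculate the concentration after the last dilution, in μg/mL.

Overall dilution factor = 10 × 50 × 3 × 3.988 = 5983.
7.76 mg/mL / 5983 = 1.30 × 10⁻³ mg/mL = 1.30 μg/mL.

1.30 μg/mL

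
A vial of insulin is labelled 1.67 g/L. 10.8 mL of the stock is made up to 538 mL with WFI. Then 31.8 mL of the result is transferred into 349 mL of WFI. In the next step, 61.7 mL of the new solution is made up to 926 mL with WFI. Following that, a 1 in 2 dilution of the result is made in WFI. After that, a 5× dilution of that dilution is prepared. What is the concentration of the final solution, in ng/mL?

Overall dilution factor = 49.81 × 11.97 × 15.01 × 2 × 5 = 8.95 × 10⁴.
1.67 g/L / 8.95 × 10⁴ = 1.87 × 10⁻⁵ g/L = 18.7 ng/mL.

18.7 ng/mL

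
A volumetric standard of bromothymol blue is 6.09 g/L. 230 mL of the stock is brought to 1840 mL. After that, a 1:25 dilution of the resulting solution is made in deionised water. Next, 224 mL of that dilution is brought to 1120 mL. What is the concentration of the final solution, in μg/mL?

Overall dilution factor = 8 × 25 × 5 = 1000.
6.09 g/L / 1000 = 6.09 × 10⁻³ g/L = 6.09 μg/mL.

6.09 μg/mL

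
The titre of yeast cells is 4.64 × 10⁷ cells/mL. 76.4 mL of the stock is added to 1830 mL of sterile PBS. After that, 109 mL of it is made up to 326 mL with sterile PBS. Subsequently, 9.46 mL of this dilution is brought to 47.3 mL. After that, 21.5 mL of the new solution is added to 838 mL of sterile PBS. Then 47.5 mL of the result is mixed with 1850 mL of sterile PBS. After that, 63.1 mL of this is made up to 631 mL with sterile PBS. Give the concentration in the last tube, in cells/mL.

7.79 cells/mL

Overall dilution factor = 24.95 × 2.991 × 5 × 39.98 × 39.95 × 10 = 5.96 × 10⁶.
4.64 × 10⁷ cells/mL / 5.96 × 10⁶ = 7.79 cells/mL.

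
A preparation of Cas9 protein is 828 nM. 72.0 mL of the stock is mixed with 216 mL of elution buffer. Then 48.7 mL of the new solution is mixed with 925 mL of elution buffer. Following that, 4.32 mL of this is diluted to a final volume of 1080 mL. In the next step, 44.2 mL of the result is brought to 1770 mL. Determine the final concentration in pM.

1.03 pM

Overall dilution factor = 4 × 19.99 × 250 × 40.05 = 8.01 × 10⁵.
828 nM / 8.01 × 10⁵ = 1.03 × 10⁻³ nM = 1.03 pM.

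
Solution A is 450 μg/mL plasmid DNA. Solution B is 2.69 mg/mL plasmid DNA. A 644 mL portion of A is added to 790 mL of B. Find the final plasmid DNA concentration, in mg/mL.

1.68 mg/mL

C_B = 2.69 mg/mL = 2690 μg/mL.
C_mix = (C_A·V_A + C_B·V_B)/(V_A + V_B) = (450×644 + 2690×790) / 1434 = 1684 μg/mL = 1.68 mg/mL.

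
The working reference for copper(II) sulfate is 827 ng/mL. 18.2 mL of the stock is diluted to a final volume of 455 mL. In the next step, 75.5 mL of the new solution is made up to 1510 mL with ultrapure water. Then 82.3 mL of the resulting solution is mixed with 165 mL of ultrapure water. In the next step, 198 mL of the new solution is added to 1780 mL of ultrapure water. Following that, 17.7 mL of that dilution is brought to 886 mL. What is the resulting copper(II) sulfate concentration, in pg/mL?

Overall dilution factor = 25 × 20 × 3.005 × 9.990 × 50.06 = 7.51 × 10⁵.
827 ng/mL / 7.51 × 10⁵ = 1.10 × 10⁻³ ng/mL = 1.10 pg/mL.

1.10 pg/mL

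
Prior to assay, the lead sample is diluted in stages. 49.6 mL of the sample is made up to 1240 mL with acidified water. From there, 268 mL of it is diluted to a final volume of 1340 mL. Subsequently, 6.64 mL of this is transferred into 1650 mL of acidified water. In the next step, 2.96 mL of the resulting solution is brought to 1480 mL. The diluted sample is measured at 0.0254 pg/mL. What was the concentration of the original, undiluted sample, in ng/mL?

396 ng/mL

Overall dilution factor = 25 × 5 × 249.5 × 500 = 1.56 × 10⁷.
Original = 0.0254 pg/mL × 1.56 × 10⁷ = 3.96 × 10⁵ pg/mL = 396 ng/mL.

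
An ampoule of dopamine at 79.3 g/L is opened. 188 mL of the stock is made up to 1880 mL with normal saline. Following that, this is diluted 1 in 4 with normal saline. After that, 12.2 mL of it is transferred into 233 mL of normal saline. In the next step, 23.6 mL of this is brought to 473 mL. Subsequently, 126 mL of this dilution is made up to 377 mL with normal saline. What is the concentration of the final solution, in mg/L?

1.64 mg/L

Overall dilution factor = 10 × 4 × 20.10 × 20.04 × 2.992 = 4.82 × 10⁴.
79.3 g/L / 4.82 × 10⁴ = 1.64 × 10⁻³ g/L = 1.64 mg/L.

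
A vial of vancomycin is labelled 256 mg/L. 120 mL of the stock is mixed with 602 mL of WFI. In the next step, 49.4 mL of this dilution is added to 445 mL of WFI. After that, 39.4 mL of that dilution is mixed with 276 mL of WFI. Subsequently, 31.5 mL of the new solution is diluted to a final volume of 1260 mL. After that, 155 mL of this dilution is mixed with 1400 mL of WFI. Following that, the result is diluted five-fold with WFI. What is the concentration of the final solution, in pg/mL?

Overall dilution factor = 6.017 × 10.01 × 8.005 × 40 × 10.03 × 5 = 9.67 × 10⁵.
256 mg/L / 9.67 × 10⁵ = 2.65 × 10⁻⁴ mg/L = 265 pg/mL.

265 pg/mL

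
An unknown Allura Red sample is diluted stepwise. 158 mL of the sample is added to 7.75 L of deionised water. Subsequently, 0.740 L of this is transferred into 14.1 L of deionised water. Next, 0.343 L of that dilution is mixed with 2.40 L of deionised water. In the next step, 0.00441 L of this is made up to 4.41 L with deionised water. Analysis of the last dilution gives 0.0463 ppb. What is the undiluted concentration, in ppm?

Overall dilution factor = 50.05 × 20.05 × 7.997 × 1000 = 8.03 × 10⁶.
Original = 0.0463 ppb × 8.03 × 10⁶ = 3.72 × 10⁵ ppb = 372 ppm.

372 ppm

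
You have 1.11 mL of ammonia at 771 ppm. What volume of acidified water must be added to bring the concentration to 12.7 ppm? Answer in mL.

66.3 mL

V₂ = C₁V₁/C₂ = 771 × 1.11 / 12.7 = 67.4 mL.
Diluent to add = V₂ − V₁ = 67.4 − 1.11 = 66.3 mL.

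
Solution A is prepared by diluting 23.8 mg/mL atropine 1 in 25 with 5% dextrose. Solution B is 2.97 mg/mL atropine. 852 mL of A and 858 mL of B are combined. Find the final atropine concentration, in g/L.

1.96 g/L

C_A = 23.8 mg/mL / 25 = 0.952 mg/mL.
C_mix = (C_A·V_A + C_B·V_B)/(V_A + V_B) = (0.952×852 + 2.97×858) / 1710 = 1.96 mg/mL = 1.96 g/L.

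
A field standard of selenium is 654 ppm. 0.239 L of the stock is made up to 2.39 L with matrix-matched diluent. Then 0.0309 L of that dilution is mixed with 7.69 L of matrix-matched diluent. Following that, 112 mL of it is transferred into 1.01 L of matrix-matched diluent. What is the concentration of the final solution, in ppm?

0.0261 ppm

Overall dilution factor = 10 × 249.9 × 10.02 = 2.50 × 10⁴.
654 ppm / 2.50 × 10⁴ = 0.0261 ppm.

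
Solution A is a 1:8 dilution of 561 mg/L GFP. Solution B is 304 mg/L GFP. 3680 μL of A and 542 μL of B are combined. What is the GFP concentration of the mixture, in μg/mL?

100 μg/mL

C_A = 561 mg/L / 8 = 70.1 mg/L.
C_mix = (C_A·V_A + C_B·V_B)/(V_A + V_B) = (70.1×3680 + 304×542) / 4222 = 100 mg/L = 100 μg/mL.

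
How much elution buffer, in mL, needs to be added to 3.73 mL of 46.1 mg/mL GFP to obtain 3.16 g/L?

50.7 mL

3.16 g/L = 3.16 mg/mL.
V₂ = C₁V₁/C₂ = 46.1 × 3.73 / 3.16 = 54.4 mL.
Diluent to add = V₂ − V₁ = 54.4 − 3.73 = 50.7 mL.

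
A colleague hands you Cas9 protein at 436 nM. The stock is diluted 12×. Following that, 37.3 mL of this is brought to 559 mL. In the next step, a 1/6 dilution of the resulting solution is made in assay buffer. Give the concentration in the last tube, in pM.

Overall dilution factor = 12 × 14.99 × 6 = 1079.
436 nM / 1079 = 0.404 nM = 404 pM.

404 pM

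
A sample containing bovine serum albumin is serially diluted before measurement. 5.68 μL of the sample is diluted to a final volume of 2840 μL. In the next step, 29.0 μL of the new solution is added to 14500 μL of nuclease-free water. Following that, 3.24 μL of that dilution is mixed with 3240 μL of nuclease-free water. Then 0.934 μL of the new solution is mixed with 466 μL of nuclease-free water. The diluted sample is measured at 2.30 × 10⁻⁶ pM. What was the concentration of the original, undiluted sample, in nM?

288 nM

Overall dilution factor = 500 × 501 × 1001 × 499.9 = 1.25 × 10¹¹.
Original = 2.30 × 10⁻⁶ pM × 1.25 × 10¹¹ = 2.88 × 10⁵ pM = 288 nM.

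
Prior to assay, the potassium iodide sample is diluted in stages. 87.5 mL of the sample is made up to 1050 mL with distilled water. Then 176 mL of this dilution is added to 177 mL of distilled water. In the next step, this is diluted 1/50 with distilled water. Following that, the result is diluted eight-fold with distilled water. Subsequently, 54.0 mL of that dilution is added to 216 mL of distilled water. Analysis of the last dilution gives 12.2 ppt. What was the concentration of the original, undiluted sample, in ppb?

587 ppb

Overall dilution factor = 12 × 2.006 × 50 × 8 × 5 = 4.81 × 10⁴.
Original = 12.2 ppt × 4.81 × 10⁴ = 5.87 × 10⁵ ppt = 587 ppb.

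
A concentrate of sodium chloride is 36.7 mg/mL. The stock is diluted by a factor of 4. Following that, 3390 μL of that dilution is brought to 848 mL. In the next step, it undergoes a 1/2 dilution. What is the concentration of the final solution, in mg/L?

Overall dilution factor = 4 × 250.1 × 2 = 2001.
36.7 mg/mL / 2001 = 0.0183 mg/mL = 18.3 mg/L.

18.3 mg/L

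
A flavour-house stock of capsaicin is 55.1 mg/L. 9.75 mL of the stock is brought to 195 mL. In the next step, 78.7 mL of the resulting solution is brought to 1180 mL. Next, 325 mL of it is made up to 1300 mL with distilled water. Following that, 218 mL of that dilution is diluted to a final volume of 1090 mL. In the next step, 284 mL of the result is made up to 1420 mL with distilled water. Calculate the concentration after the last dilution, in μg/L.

1.84 μg/L

Overall dilution factor = 20 × 14.99 × 4 × 5 × 5 = 3.00 × 10⁴.
55.1 mg/L / 3.00 × 10⁴ = 1.84 × 10⁻³ mg/L = 1.84 μg/L.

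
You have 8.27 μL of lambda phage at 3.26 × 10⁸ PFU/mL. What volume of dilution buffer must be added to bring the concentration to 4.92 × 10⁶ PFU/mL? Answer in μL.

540 μL

V₂ = C₁V₁/C₂ = 3.26 × 10⁸ × 8.27 / 4.92 × 10⁶ = 548 μL.
Diluent to add = V₂ − V₁ = 548 − 8.27 = 540 μL.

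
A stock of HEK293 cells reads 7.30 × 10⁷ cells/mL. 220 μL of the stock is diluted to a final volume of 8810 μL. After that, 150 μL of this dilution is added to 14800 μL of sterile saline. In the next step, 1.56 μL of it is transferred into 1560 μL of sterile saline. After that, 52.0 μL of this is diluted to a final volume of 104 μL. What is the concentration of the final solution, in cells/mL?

9.14 cells/mL

Overall dilution factor = 40.05 × 99.67 × 1001 × 2 = 7.99 × 10⁶.
7.30 × 10⁷ cells/mL / 7.99 × 10⁶ = 9.14 cells/mL.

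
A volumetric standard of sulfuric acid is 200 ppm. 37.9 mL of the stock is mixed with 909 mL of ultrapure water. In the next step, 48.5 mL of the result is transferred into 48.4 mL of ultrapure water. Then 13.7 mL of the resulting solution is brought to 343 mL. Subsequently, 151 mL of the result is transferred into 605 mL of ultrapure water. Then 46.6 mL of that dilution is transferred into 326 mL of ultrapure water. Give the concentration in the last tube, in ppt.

Overall dilution factor = 24.98 × 1.998 × 25.04 × 5.007 × 7.996 = 5.00 × 10⁴.
200 ppm / 5.00 × 10⁴ = 4.00 × 10⁻³ ppm = 4000 ppt.

4000 ppt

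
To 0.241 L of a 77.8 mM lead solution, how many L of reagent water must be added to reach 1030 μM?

18.0 L

1030 μM = 1.03 mM.
V₂ = C₁V₁/C₂ = 77.8 × 0.241 / 1.03 = 18.2 L.
Diluent to add = V₂ − V₁ = 18.2 − 0.241 = 18.0 L.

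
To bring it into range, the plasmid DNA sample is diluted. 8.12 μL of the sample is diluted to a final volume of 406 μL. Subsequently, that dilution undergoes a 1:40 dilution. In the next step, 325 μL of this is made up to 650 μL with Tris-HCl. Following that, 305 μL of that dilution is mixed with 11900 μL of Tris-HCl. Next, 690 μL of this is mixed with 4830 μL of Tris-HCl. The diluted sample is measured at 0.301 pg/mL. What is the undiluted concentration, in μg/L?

385 μg/L

Overall dilution factor = 50 × 40 × 2 × 40.02 × 8 = 1.28 × 10⁶.
Original = 0.301 pg/mL × 1.28 × 10⁶ = 3.85 × 10⁵ pg/mL = 385 μg/L.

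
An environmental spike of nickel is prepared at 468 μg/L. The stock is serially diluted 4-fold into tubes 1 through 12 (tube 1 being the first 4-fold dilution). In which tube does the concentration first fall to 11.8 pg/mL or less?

tube 8

Tube n has concentration 468 μg/L / 4ⁿ.
Need 4ⁿ ≥ 468 μg/L / 11.8 pg/mL = 3.97 × 10⁴, so n ≥ 7.64.
First such tube: n = 8.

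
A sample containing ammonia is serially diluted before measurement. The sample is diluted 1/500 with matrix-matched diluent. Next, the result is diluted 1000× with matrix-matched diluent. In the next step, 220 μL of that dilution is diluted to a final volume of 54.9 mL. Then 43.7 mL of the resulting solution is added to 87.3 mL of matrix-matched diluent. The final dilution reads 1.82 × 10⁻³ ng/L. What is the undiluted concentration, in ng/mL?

681 ng/mL

Overall dilution factor = 500 × 1000 × 249.5 × 2.998 = 3.74 × 10⁸.
Original = 1.82 × 10⁻³ ng/L × 3.74 × 10⁸ = 6.81 × 10⁵ ng/L = 681 ng/mL.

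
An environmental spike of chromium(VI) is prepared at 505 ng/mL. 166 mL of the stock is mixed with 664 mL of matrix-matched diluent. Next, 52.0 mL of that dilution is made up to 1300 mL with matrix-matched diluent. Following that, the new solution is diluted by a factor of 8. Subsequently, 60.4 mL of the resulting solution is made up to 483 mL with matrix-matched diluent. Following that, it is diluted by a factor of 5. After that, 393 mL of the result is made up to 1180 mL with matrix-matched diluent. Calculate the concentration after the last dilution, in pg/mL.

Overall dilution factor = 5 × 25 × 8 × 7.997 × 5 × 3.003 = 1.20 × 10⁵.
505 ng/mL / 1.20 × 10⁵ = 4.21 × 10⁻³ ng/mL = 4.21 pg/mL.

4.21 pg/mL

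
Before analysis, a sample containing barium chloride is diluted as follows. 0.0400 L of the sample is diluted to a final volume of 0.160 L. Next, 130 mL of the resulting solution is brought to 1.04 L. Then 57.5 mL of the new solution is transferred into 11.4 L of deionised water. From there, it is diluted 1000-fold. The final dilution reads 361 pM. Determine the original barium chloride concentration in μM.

Overall dilution factor = 4 × 8 × 199.3 × 1000 = 6.38 × 10⁶.
Original = 361 pM × 6.38 × 10⁶ = 2.30 × 10⁹ pM = 2300 μM.

2300 μM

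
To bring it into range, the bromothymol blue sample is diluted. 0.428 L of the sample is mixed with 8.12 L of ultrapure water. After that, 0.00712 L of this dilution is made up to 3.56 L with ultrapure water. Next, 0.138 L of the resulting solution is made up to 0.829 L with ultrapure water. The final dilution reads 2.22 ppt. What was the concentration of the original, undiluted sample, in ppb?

Overall dilution factor = 19.97 × 500 × 6.007 = 6.00 × 10⁴.
Original = 2.22 ppt × 6.00 × 10⁴ = 1.33 × 10⁵ ppt = 133 ppb.

133 ppb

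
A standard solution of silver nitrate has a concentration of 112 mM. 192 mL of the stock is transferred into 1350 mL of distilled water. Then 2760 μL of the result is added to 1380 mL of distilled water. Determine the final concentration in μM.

27.8 μM

Overall dilution factor = 8.031 × 501 = 4024.
112 mM / 4024 = 0.0278 mM = 27.8 μM.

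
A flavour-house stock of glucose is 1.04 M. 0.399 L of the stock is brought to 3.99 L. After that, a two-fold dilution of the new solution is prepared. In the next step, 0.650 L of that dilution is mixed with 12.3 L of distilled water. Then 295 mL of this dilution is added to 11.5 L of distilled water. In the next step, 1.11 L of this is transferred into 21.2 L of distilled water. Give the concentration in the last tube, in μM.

Overall dilution factor = 10 × 2 × 19.92 × 39.98 × 20.10 = 3.20 × 10⁵.
1.04 M / 3.20 × 10⁵ = 3.25 × 10⁻⁶ M = 3.25 μM.

3.25 μM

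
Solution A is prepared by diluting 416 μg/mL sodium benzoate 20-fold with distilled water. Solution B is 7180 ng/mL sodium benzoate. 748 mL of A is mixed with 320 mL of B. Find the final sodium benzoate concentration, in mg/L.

16.7 mg/L

C_A = 416 μg/mL / 20 = 20.8 μg/mL.
C_B = 7180 ng/mL = 7.18 μg/mL.
C_mix = (C_A·V_A + C_B·V_B)/(V_A + V_B) = (20.8×748 + 7.18×320) / 1068 = 16.7 μg/mL = 16.7 mg/L.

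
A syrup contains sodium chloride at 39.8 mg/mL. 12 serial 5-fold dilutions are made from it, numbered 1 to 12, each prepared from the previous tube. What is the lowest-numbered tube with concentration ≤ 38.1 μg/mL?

tube 5

Tube n has concentration 39.8 mg/mL / 5ⁿ.
Need 5ⁿ ≥ 39.8 mg/mL / 38.1 μg/mL = 1045, so n ≥ 4.32.
First such tube: n = 5.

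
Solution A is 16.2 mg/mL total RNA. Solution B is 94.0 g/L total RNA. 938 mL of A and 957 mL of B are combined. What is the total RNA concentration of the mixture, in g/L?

C_B = 94.0 g/L = 94.0 mg/mL.
C_mix = (C_A·V_A + C_B·V_B)/(V_A + V_B) = (16.2×938 + 94.0×957) / 1895 = 55.5 mg/mL = 55.5 g/L.

55.5 g/L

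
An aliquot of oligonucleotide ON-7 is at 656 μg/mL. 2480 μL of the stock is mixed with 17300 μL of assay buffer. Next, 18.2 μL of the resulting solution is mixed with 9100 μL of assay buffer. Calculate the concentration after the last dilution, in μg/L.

164 μg/L

Overall dilution factor = 7.976 × 501 = 3996.
656 μg/mL / 3996 = 0.164 μg/mL = 164 μg/L.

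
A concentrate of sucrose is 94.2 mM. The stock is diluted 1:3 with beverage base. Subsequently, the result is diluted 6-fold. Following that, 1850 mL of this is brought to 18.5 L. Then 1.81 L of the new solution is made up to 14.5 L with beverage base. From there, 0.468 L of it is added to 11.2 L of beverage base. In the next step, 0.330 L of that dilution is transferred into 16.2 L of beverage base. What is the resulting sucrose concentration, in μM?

0.0523 μM

Overall dilution factor = 3 × 6 × 10 × 8.011 × 24.93 × 50.09 = 1.80 × 10⁶.
94.2 mM / 1.80 × 10⁶ = 5.23 × 10⁻⁵ mM = 0.0523 μM.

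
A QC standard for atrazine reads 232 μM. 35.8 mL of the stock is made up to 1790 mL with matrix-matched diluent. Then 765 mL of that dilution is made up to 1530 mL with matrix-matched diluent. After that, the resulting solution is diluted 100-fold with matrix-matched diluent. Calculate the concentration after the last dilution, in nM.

Overall dilution factor = 50 × 2 × 100 = 1.00 × 10⁴.
232 μM / 1.00 × 10⁴ = 0.0232 μM = 23.2 nM.

23.2 nM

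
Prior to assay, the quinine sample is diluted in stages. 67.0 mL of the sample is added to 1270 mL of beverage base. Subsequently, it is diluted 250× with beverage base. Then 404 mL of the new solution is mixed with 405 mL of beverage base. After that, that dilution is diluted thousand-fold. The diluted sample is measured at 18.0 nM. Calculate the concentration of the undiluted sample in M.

0.180 M

Overall dilution factor = 19.96 × 250 × 2.002 × 1000 = 9.99 × 10⁶.
Original = 18.0 nM × 9.99 × 10⁶ = 1.80 × 10⁸ nM = 0.180 M.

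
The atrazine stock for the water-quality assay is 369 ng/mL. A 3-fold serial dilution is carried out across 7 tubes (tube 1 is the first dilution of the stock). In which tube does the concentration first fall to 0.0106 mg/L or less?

tube 4

Tube n has concentration 369 ng/mL / 3ⁿ.
Need 3ⁿ ≥ 369 ng/mL / 0.0106 mg/L = 34.8, so n ≥ 3.23.
First such tube: n = 4.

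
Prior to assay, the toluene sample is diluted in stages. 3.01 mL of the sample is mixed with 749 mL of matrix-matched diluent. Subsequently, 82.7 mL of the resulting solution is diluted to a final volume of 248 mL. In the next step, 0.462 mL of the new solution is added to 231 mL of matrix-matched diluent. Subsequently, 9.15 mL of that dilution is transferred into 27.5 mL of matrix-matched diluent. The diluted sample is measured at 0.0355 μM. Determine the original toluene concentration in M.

Overall dilution factor = 249.8 × 2.999 × 501 × 4.005 = 1.50 × 10⁶.
Original = 0.0355 μM × 1.50 × 10⁶ = 5.34 × 10⁴ μM = 0.0534 M.

0.0534 M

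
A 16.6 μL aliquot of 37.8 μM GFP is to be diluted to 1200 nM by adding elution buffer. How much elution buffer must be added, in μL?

506 μL

1200 nM = 1.20 μM.
V₂ = C₁V₁/C₂ = 37.8 × 16.6 / 1.20 = 523 μL.
Diluent to add = V₂ − V₁ = 523 − 16.6 = 506 μL.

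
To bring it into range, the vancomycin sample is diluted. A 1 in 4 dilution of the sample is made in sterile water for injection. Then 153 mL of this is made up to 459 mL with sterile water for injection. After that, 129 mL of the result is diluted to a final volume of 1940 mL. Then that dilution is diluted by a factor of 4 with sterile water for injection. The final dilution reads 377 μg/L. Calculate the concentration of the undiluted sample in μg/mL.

272 μg/mL

Overall dilution factor = 4 × 3 × 15.04 × 4 = 722.
Original = 377 μg/L × 722 = 2.72 × 10⁵ μg/L = 272 μg/mL.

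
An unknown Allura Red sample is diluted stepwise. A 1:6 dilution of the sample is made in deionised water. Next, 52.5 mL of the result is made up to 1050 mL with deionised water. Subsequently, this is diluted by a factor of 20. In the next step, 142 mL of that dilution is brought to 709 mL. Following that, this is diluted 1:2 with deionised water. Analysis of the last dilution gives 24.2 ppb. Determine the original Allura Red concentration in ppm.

580 ppm

Overall dilution factor = 6 × 20 × 20 × 4.993 × 2 = 2.40 × 10⁴.
Original = 24.2 ppb × 2.40 × 10⁴ = 5.80 × 10⁵ ppb = 580 ppm.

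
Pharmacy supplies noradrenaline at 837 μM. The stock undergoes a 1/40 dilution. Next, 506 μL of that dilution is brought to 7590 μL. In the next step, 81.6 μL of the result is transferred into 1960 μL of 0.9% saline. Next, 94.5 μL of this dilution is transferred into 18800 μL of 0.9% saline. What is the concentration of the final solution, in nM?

0.279 nM

Overall dilution factor = 40 × 15 × 25.02 × 199.9 = 3.00 × 10⁶.
837 μM / 3.00 × 10⁶ = 2.79 × 10⁻⁴ μM = 0.279 nM.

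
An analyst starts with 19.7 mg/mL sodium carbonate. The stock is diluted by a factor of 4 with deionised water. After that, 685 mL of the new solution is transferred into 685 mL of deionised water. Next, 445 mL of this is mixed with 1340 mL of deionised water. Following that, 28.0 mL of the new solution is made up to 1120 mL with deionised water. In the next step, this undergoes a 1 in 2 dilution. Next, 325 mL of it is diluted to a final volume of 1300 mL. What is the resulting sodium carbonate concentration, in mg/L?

1.92 mg/L

Overall dilution factor = 4 × 2 × 4.011 × 40 × 2 × 4 = 1.03 × 10⁴.
19.7 mg/mL / 1.03 × 10⁴ = 1.92 × 10⁻³ mg/mL = 1.92 mg/L.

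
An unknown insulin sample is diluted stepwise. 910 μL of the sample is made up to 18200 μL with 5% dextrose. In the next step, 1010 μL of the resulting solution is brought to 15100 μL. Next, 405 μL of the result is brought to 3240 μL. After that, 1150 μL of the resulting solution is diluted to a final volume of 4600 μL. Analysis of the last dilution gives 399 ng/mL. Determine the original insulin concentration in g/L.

Overall dilution factor = 20 × 14.95 × 8 × 4 = 9568.
Original = 399 ng/mL × 9568 = 3.82 × 10⁶ ng/mL = 3.82 g/L.

3.82 g/L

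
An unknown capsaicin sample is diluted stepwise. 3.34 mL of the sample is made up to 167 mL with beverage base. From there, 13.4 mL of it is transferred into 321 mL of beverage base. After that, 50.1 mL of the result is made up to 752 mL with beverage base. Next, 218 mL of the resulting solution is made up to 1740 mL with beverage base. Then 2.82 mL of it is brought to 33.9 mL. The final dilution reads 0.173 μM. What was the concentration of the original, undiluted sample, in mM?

311 mM

Overall dilution factor = 50 × 24.96 × 15.01 × 7.982 × 12.02 = 1.80 × 10⁶.
Original = 0.173 μM × 1.80 × 10⁶ = 3.11 × 10⁵ μM = 311 mM.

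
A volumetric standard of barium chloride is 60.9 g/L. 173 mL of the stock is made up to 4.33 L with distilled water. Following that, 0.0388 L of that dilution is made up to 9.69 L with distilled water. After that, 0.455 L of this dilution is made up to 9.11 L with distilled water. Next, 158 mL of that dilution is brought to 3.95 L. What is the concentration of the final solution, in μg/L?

Overall dilution factor = 25.03 × 249.7 × 20.02 × 25 = 3.13 × 10⁶.
60.9 g/L / 3.13 × 10⁶ = 1.95 × 10⁻⁵ g/L = 19.5 μg/L.

19.5 μg/L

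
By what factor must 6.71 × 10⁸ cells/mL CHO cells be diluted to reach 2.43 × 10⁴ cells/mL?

Factor = C₀/C_target = 6.71 × 10⁸ cells/mL / 2.43 × 10⁴ cells/mL = 2.76 × 10⁴.

2.76 × 10⁴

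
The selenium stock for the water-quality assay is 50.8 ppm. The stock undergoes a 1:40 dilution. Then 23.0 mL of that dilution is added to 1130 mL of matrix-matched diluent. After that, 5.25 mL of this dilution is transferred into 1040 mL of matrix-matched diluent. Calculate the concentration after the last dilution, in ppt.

127 ppt

Overall dilution factor = 40 × 50.13 × 199.1 = 3.99 × 10⁵.
50.8 ppm / 3.99 × 10⁵ = 1.27 × 10⁻⁴ ppm = 127 ppt.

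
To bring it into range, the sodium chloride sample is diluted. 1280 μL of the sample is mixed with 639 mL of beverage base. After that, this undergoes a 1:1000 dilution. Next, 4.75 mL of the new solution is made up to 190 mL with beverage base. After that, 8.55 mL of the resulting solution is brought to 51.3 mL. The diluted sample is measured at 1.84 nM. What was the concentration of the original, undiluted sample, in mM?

Overall dilution factor = 500.2 × 1000 × 40 × 6 = 1.20 × 10⁸.
Original = 1.84 nM × 1.20 × 10⁸ = 2.21 × 10⁸ nM = 221 mM.

221 mM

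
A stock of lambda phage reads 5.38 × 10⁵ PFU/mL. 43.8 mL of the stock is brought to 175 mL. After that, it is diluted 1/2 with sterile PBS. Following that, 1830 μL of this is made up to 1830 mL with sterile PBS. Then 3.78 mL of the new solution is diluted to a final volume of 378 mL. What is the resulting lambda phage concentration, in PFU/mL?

Overall dilution factor = 3.995 × 2 × 1000 × 100 = 7.99 × 10⁵.
5.38 × 10⁵ PFU/mL / 7.99 × 10⁵ = 0.673 PFU/mL.

0.673 PFU/mL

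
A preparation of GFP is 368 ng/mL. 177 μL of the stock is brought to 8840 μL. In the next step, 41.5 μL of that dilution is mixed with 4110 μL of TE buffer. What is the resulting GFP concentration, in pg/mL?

Overall dilution factor = 49.94 × 100.0 = 4996.
368 ng/mL / 4996 = 0.0737 ng/mL = 73.7 pg/mL.

73.7 pg/mL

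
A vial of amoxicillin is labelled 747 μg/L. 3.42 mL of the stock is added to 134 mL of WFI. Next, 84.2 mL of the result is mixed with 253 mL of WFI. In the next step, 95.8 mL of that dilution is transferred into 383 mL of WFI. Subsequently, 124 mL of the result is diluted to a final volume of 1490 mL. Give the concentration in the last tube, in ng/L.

77.3 ng/L

Overall dilution factor = 40.18 × 4.005 × 4.998 × 12.02 = 9664.
747 μg/L / 9664 = 0.0773 μg/L = 77.3 ng/L.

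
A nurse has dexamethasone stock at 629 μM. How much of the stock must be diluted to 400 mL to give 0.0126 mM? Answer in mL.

8.01 mL

0.0126 mM = 12.6 μM.
V₁ = C₂V₂/C₁ = 12.6 × 400 / 629 = 8.01 mL.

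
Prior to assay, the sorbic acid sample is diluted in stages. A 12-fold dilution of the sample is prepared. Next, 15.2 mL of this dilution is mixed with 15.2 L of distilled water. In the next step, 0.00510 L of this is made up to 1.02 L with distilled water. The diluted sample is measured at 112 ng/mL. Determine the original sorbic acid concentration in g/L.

Overall dilution factor = 12 × 1001 × 200 = 2.40 × 10⁶.
Original = 112 ng/mL × 2.40 × 10⁶ = 2.69 × 10⁸ ng/mL = 269 g/L.

269 g/L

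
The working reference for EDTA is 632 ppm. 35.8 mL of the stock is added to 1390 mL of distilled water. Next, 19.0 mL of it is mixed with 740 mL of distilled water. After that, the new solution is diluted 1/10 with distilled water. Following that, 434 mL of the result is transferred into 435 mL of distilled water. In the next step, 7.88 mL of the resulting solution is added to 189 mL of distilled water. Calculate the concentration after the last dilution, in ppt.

Overall dilution factor = 39.83 × 39.95 × 10 × 2.002 × 24.98 = 7.96 × 10⁵.
632 ppm / 7.96 × 10⁵ = 7.94 × 10⁻⁴ ppm = 794 ppt.

794 ppt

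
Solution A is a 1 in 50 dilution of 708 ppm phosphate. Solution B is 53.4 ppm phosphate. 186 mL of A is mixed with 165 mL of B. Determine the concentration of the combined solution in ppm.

32.6 ppm

C_A = 708 ppm / 50 = 14.2 ppm.
C_mix = (C_A·V_A + C_B·V_B)/(V_A + V_B) = (14.2×186 + 53.4×165) / 351.0 = 32.6 ppm.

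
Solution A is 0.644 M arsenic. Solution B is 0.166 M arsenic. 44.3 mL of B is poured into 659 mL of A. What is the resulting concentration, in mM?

C_mix = (C_A·V_A + C_B·V_B)/(V_A + V_B) = (0.644×659 + 0.166×44.3) / 703.3 = 0.614 M = 614 mM.

614 mM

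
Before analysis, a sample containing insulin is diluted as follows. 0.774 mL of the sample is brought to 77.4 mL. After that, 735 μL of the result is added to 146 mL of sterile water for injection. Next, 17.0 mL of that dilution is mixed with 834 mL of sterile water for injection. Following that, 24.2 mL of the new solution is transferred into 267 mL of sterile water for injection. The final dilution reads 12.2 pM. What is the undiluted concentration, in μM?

147 μM

Overall dilution factor = 100 × 199.6 × 50.06 × 12.03 = 1.20 × 10⁷.
Original = 12.2 pM × 1.20 × 10⁷ = 1.47 × 10⁸ pM = 147 μM.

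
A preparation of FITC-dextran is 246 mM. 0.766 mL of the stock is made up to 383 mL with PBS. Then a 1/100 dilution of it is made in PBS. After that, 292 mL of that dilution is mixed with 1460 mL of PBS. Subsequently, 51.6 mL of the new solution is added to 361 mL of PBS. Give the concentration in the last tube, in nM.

Overall dilution factor = 500 × 100 × 6 × 7.996 = 2.40 × 10⁶.
246 mM / 2.40 × 10⁶ = 1.03 × 10⁻⁴ mM = 103 nM.

103 nM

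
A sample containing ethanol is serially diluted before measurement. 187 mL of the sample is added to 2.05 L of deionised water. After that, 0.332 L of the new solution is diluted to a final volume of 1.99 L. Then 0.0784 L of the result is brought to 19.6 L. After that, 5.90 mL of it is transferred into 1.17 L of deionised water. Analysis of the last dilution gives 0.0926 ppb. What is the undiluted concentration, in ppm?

331 ppm

Overall dilution factor = 11.96 × 5.994 × 250 × 199.3 = 3.57 × 10⁶.
Original = 0.0926 ppb × 3.57 × 10⁶ = 3.31 × 10⁵ ppb = 331 ppm.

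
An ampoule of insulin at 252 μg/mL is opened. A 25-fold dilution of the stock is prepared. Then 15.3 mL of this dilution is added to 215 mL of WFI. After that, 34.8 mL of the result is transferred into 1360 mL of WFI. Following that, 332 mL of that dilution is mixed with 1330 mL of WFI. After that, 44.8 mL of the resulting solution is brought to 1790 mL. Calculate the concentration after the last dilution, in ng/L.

Overall dilution factor = 25 × 15.05 × 40.08 × 5.006 × 39.96 = 3.02 × 10⁶.
252 μg/mL / 3.02 × 10⁶ = 8.35 × 10⁻⁵ μg/mL = 83.5 ng/L.

83.5 ng/L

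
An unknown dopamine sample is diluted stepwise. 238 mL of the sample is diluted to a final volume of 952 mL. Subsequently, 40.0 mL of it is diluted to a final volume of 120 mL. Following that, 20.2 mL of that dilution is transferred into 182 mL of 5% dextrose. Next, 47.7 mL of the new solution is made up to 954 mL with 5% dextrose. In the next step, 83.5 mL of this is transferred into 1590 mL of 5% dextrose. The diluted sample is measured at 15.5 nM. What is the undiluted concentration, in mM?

0.746 mM

Overall dilution factor = 4 × 3 × 10.01 × 20 × 20.04 = 4.81 × 10⁴.
Original = 15.5 nM × 4.81 × 10⁴ = 7.46 × 10⁵ nM = 0.746 mM.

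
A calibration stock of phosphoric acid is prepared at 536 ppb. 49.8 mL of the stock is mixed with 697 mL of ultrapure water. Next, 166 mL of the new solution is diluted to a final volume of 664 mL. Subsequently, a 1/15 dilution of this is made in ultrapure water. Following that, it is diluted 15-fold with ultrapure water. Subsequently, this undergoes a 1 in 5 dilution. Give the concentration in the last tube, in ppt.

Overall dilution factor = 15.00 × 4 × 15 × 15 × 5 = 6.75 × 10⁴.
536 ppb / 6.75 × 10⁴ = 7.94 × 10⁻³ ppb = 7.94 ppt.

7.94 ppt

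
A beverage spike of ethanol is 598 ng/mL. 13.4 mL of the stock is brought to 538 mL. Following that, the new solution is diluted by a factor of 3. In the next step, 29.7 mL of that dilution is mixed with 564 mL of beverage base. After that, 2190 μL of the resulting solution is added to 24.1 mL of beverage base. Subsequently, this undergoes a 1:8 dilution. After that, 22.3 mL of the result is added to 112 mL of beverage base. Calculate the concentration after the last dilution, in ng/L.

0.429 ng/L

Overall dilution factor = 40.15 × 3 × 19.99 × 12.00 × 8 × 6.022 = 1.39 × 10⁶.
598 ng/mL / 1.39 × 10⁶ = 4.29 × 10⁻⁴ ng/mL = 0.429 ng/L.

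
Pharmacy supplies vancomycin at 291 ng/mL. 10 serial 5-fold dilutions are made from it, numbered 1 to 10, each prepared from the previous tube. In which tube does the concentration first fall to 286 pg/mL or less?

tube 5

Tube n has concentration 291 ng/mL / 5ⁿ.
Need 5ⁿ ≥ 291 ng/mL / 286 pg/mL = 1017, so n ≥ 4.30.
First such tube: n = 5.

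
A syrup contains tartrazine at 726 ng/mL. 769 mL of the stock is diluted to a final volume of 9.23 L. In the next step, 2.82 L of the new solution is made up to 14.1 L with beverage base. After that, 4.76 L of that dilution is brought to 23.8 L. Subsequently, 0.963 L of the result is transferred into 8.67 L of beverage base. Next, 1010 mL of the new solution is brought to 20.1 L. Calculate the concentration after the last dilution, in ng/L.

12.2 ng/L

Overall dilution factor = 12.00 × 5 × 5 × 10.00 × 19.90 = 5.97 × 10⁴.
726 ng/mL / 5.97 × 10⁴ = 0.0122 ng/mL = 12.2 ng/L.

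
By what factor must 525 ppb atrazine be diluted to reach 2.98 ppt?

1.76 × 10⁵

Factor = C₀/C_target = 525 ppb / 2.98 ppt = 1.76 × 10⁵.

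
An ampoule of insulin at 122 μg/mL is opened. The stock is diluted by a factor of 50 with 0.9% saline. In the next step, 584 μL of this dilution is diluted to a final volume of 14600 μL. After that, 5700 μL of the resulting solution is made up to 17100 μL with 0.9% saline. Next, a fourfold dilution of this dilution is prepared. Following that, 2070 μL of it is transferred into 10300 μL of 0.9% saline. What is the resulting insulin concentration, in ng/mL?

1.36 ng/mL

Overall dilution factor = 50 × 25 × 3 × 4 × 5.976 = 8.96 × 10⁴.
122 μg/mL / 8.96 × 10⁴ = 1.36 × 10⁻³ μg/mL = 1.36 ng/mL.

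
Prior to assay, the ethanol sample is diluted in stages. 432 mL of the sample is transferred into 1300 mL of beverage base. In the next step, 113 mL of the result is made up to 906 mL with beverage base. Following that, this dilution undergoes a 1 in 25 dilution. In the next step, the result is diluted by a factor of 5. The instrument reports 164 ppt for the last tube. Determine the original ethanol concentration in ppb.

Overall dilution factor = 4.009 × 8.018 × 25 × 5 = 4018.
Original = 164 ppt × 4018 = 6.59 × 10⁵ ppt = 659 ppb.

659 ppb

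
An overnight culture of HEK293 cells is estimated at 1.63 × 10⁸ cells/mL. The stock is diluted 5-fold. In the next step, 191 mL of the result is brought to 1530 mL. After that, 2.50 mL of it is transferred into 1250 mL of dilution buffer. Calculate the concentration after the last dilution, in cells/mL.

Overall dilution factor = 5 × 8.010 × 501 = 2.01 × 10⁴.
1.63 × 10⁸ cells/mL / 2.01 × 10⁴ = 8120 cells/mL.

8120 cells/mL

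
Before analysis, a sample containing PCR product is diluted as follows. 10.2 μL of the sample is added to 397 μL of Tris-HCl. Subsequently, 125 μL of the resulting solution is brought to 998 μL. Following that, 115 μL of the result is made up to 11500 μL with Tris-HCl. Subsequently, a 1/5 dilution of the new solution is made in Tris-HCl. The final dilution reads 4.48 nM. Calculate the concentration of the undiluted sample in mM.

0.714 mM

Overall dilution factor = 39.92 × 7.984 × 100 × 5 = 1.59 × 10⁵.
Original = 4.48 nM × 1.59 × 10⁵ = 7.14 × 10⁵ nM = 0.714 mM.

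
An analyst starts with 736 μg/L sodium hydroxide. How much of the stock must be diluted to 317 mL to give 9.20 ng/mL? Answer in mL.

3.96 mL

9.20 ng/mL = 9.20 μg/L.
V₁ = C₂V₂/C₁ = 9.20 × 317 / 736 = 3.96 mL.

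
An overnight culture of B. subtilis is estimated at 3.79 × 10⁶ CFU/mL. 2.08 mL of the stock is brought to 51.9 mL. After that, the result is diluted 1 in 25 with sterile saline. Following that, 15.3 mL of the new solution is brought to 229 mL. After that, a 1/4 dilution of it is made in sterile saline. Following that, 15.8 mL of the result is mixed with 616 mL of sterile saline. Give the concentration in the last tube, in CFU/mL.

2.54 CFU/mL

Overall dilution factor = 24.95 × 25 × 14.97 × 4 × 39.99 = 1.49 × 10⁶.
3.79 × 10⁶ CFU/mL / 1.49 × 10⁶ = 2.54 CFU/mL.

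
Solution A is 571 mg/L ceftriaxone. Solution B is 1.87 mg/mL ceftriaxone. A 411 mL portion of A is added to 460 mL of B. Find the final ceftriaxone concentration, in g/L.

C_B = 1.87 mg/mL = 1870 mg/L.
C_mix = (C_A·V_A + C_B·V_B)/(V_A + V_B) = (571×411 + 1870×460) / 871.0 = 1257 mg/L = 1.26 g/L.

1.26 g/L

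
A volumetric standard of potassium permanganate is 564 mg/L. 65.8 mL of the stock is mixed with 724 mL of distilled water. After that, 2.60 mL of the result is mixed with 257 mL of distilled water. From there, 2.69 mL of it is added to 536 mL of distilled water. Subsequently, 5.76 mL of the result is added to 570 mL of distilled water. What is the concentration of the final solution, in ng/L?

23.5 ng/L

Overall dilution factor = 12.00 × 99.85 × 200.3 × 99.96 = 2.40 × 10⁷.
564 mg/L / 2.40 × 10⁷ = 2.35 × 10⁻⁵ mg/L = 23.5 ng/L.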